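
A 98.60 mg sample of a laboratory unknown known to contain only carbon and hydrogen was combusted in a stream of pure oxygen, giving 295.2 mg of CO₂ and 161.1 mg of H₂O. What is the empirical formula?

mol C = 0.2952 g CO₂ ÷ 44.009 g/mol = 0.0067077 mol
mol H = 2 × 0.1611 g H₂O ÷ 18.015 g/mol = 0.017885 mol
Divide by the smallest (0.0067077 mol): C 1.000, H 2.666
Multiplying each by 3 gives whole numbers: C 3.00, H 8.00

C3H8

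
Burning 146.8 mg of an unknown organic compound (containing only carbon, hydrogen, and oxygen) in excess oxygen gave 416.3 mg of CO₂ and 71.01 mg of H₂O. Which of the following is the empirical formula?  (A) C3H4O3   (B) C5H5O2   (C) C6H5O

mol C = 0.4163 g CO₂ ÷ 44.009 g/mol = 0.0094594 mol
mol H = 2 × 0.07101 g H₂O ÷ 18.015 g/mol = 0.0078834 mol
mass O = 0.1468 − (0.11362 + 0.0079465) = 0.025236 g → mol O = 0.025236 ÷ 15.999 = 0.0015774 mol
Divide by the smallest (0.0015774 mol): C 5.997, H 4.998, O 1.000

(C) C6H5O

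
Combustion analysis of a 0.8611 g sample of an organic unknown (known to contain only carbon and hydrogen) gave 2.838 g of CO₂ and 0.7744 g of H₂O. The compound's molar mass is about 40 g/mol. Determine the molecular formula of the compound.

mol C = 2.838 g CO₂ ÷ 44.009 g/mol = 0.064487 mol
mol H = 2 × 0.7744 g H₂O ÷ 18.015 g/mol = 0.085973 mol
Divide by the smallest (0.064487 mol): C 1.000, H 1.333
Multiplying each by 3 gives whole numbers: C 3.00, H 4.00
Empirical formula: C3H4
Empirical-formula mass = 40.06 g/mol; 40 ÷ 40.06 ≈ 1, so the molecular formula is C3H4.

C3H4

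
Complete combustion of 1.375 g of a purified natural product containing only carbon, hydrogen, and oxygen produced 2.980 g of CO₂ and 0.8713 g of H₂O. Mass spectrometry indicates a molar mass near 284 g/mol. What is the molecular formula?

mol C = 2.980 g CO₂ ÷ 44.009 g/mol = 0.067713 mol
mol H = 2 × 0.8713 g H₂O ÷ 18.015 g/mol = 0.096731 mol
mass O = 1.375 − (0.81331 + 0.097504) = 0.46419 g → mol O = 0.46419 ÷ 15.999 = 0.029014 mol
Divide by the smallest (0.029014 mol): C 2.334, H 3.334, O 1.000
Multiplying each by 3 gives whole numbers: C 7.00, H 10.00, O 3.00
Empirical formula: C7H10O3
Empirical-formula mass = 142.15 g/mol; 284 ÷ 142.15 ≈ 2, so the molecular formula is C14H20O6.

C14H20O6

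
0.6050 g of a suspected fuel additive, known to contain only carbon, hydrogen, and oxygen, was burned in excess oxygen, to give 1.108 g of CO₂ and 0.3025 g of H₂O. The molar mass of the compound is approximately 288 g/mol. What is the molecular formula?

C12H16O8

mol C = 1.108 g CO₂ ÷ 44.009 g/mol = 0.025177 mol
mol H = 2 × 0.3025 g H₂O ÷ 18.015 g/mol = 0.033583 mol
mass O = 0.6050 − (0.30240 + 0.033852) = 0.26875 g → mol O = 0.26875 ÷ 15.999 = 0.016798 mol
Divide by the smallest (0.016798 mol): C 1.499, H 1.999, O 1.000
Multiplying each by 2 gives whole numbers: C 3.00, H 4.00, O 2.00
Empirical formula: C3H4O2
Empirical-formula mass = 72.06 g/mol; 288 ÷ 72.06 ≈ 4, so the molecular formula is C12H16O8.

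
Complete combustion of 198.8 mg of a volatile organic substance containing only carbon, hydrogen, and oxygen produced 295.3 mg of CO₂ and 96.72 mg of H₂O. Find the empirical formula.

C5H8O5

mol C = 0.2953 g CO₂ ÷ 44.009 g/mol = 0.0067100 mol
mol H = 2 × 0.09672 g H₂O ÷ 18.015 g/mol = 0.010738 mol
mass O = 0.1988 − (0.080594 + 0.010824) = 0.10738 g → mol O = 0.10738 ÷ 15.999 = 0.0067118 mol
Divide by the smallest (0.0067100 mol): C 1.000, H 1.600, O 1.000
Multiplying each by 5 gives whole numbers: C 5.00, H 8.00, O 5.00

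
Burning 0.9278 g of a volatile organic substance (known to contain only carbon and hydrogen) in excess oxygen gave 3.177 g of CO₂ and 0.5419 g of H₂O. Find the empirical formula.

C6H5

mol C = 3.177 g CO₂ ÷ 44.009 g/mol = 0.072190 mol
mol H = 2 × 0.5419 g H₂O ÷ 18.015 g/mol = 0.060161 mol
Divide by the smallest (0.060161 mol): C 1.200, H 1.000
Multiplying each by 5 gives whole numbers: C 6.00, H 5.00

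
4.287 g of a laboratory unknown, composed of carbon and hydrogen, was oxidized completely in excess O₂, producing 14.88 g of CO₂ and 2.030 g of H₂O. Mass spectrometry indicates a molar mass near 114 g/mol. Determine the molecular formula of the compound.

mol C = 14.88 g CO₂ ÷ 44.009 g/mol = 0.33811 mol
mol H = 2 × 2.030 g H₂O ÷ 18.015 g/mol = 0.22537 mol
Divide by the smallest (0.22537 mol): C 1.500, H 1.000
Multiplying each by 2 gives whole numbers: C 3.00, H 2.00
Empirical formula: C3H2
Empirical-formula mass = 38.05 g/mol; 114 ÷ 38.05 ≈ 3, so the molecular formula is C9H6.

C9H6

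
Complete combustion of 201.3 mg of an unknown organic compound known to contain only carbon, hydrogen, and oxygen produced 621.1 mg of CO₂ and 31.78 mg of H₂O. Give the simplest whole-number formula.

C8H2O

mol C = 0.6211 g CO₂ ÷ 44.009 g/mol = 0.014113 mol
mol H = 2 × 0.03178 g H₂O ÷ 18.015 g/mol = 0.0035282 mol
mass O = 0.2013 − (0.16951 + 0.0035564) = 0.028232 g → mol O = 0.028232 ÷ 15.999 = 0.0017646 mol
Divide by the smallest (0.0017646 mol): C 7.998, H 1.999, O 1.000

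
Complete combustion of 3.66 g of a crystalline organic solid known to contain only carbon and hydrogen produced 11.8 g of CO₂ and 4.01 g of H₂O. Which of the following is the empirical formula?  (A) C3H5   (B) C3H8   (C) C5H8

(A) C3H5

mol C = 11.8 g CO₂ ÷ 44.009 g/mol = 0.2681 mol
mol H = 2 × 4.01 g H₂O ÷ 18.015 g/mol = 0.4452 mol
Divide by the smallest (0.2681 mol): C 1.000, H 1.660
Multiplying each by 3 gives whole numbers: C 3.00, H 4.98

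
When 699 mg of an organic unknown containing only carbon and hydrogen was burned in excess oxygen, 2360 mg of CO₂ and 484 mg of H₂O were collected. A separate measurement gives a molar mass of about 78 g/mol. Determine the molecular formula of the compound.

mol C = 2.36 g CO₂ ÷ 44.009 g/mol = 0.05363 mol
mol H = 2 × 0.484 g H₂O ÷ 18.015 g/mol = 0.05373 mol
Divide by the smallest (0.05363 mol): C 1.000, H 1.002
Empirical formula: CH
Empirical-formula mass = 13.02 g/mol; 78 ÷ 13.02 ≈ 6, so the molecular formula is C6H6.

C6H6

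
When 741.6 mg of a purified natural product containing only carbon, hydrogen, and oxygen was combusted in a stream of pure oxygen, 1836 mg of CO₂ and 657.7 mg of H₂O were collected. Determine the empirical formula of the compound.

C4H7O

mol C = 1.836 g CO₂ ÷ 44.009 g/mol = 0.041719 mol
mol H = 2 × 0.6577 g H₂O ÷ 18.015 g/mol = 0.073017 mol
mass O = 0.7416 − (0.50108 + 0.073601) = 0.16692 g → mol O = 0.16692 ÷ 15.999 = 0.010433 mol
Divide by the smallest (0.010433 mol): C 3.999, H 6.999, O 1.000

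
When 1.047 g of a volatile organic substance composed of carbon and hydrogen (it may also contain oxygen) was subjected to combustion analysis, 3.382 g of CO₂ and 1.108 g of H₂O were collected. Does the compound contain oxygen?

mol C = 3.382 g CO₂ ÷ 44.009 g/mol = 0.076848 mol
mol H = 2 × 1.108 g H₂O ÷ 18.015 g/mol = 0.12301 mol
C and H together account for 1.0470 g — essentially the entire 1.047 g sample — so the compound contains no oxygen.

no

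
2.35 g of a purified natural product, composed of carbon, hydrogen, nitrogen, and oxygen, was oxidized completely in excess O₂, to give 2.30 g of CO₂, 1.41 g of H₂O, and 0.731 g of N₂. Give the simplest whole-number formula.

CH3NO

mol C = 2.30 g CO₂ ÷ 44.009 g/mol = 0.05226 mol
mol H = 2 × 1.41 g H₂O ÷ 18.015 g/mol = 0.1565 mol
mol N = 2 × 0.731 g N₂ ÷ 28.014 g/mol = 0.05219 mol
mass O = 2.35 − (0.6277 + 0.1578 + 0.7310) = 0.8335 g → mol O = 0.8335 ÷ 15.999 = 0.05210 mol
Divide by the smallest (0.05210 mol): C 1.003, H 3.005, N 1.002, O 1.000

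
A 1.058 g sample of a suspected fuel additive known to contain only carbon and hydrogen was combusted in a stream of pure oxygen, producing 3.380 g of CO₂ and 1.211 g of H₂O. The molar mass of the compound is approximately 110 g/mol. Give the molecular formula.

mol C = 3.380 g CO₂ ÷ 44.009 g/mol = 0.076802 mol
mol H = 2 × 1.211 g H₂O ÷ 18.015 g/mol = 0.13444 mol
Divide by the smallest (0.076802 mol): C 1.000, H 1.751
Multiplying each by 4 gives whole numbers: C 4.00, H 7.00
Empirical formula: C4H7
Empirical-formula mass = 55.10 g/mol; 110 ÷ 55.10 ≈ 2, so the molecular formula is C8H14.

C8H14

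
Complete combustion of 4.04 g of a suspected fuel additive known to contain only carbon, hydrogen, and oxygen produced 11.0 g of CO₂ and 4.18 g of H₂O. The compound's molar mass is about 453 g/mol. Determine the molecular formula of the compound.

C28H52O4

mol C = 11.0 g CO₂ ÷ 44.009 g/mol = 0.2499 mol
mol H = 2 × 4.18 g H₂O ÷ 18.015 g/mol = 0.4641 mol
mass O = 4.04 − (3.002 + 0.4678) = 0.5701 g → mol O = 0.5701 ÷ 15.999 = 0.03563 mol
Divide by the smallest (0.03563 mol): C 7.015, H 13.023, O 1.000
Empirical formula: C7H13O
Empirical-formula mass = 113.18 g/mol; 453 ÷ 113.18 ≈ 4, so the molecular formula is C28H52O4.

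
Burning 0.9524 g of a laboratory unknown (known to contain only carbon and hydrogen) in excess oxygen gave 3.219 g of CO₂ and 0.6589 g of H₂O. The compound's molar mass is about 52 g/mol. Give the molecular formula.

C4H4

mol C = 3.219 g CO₂ ÷ 44.009 g/mol = 0.073144 mol
mol H = 2 × 0.6589 g H₂O ÷ 18.015 g/mol = 0.073150 mol
Divide by the smallest (0.073144 mol): C 1.000, H 1.000
Empirical formula: CH
Empirical-formula mass = 13.02 g/mol; 52 ÷ 13.02 ≈ 4, so the molecular formula is C4H4.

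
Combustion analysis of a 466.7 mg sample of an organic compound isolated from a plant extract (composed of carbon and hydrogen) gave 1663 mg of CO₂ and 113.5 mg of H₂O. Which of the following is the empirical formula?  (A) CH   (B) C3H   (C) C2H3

(B) C3H

mol C = 1.663 g CO₂ ÷ 44.009 g/mol = 0.037788 mol
mol H = 2 × 0.1135 g H₂O ÷ 18.015 g/mol = 0.012601 mol
Divide by the smallest (0.012601 mol): C 2.999, H 1.000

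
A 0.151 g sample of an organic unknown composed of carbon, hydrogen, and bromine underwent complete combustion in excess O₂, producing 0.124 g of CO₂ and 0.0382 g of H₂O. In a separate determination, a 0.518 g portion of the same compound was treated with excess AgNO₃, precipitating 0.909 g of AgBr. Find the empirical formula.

C2H3Br

mol C = 0.124 g CO₂ ÷ 44.009 g/mol = 0.002818 mol
mol H = 2 × 0.0382 g H₂O ÷ 18.015 g/mol = 0.004241 mol
From the AgBr data: mol Br per gram of compound = (0.909 ÷ 187.772) ÷ 0.518 = 0.009346 mol/g, so in the 0.151 g combustion sample mol Br = 0.001411 mol
Divide by the smallest (0.001411 mol): C 1.997, H 3.005, Br 1.000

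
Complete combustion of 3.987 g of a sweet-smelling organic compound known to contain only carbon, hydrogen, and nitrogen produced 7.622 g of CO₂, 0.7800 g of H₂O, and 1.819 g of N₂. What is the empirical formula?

mol C = 7.622 g CO₂ ÷ 44.009 g/mol = 0.17319 mol
mol H = 2 × 0.7800 g H₂O ÷ 18.015 g/mol = 0.086595 mol
mol N = 2 × 1.819 g N₂ ÷ 28.014 g/mol = 0.12986 mol
Divide by the smallest (0.086595 mol): C 2.000, H 1.000, N 1.500
Multiplying each by 2 gives whole numbers: C 4.00, H 2.00, N 3.00

C4H2N3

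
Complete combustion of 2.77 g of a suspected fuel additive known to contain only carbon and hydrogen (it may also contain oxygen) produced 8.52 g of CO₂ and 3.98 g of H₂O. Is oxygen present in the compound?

no

mol C = 8.52 g CO₂ ÷ 44.009 g/mol = 0.1936 mol
mol H = 2 × 3.98 g H₂O ÷ 18.015 g/mol = 0.4419 mol
C and H together account for 2.771 g — essentially the entire 2.77 g sample — so the compound contains no oxygen.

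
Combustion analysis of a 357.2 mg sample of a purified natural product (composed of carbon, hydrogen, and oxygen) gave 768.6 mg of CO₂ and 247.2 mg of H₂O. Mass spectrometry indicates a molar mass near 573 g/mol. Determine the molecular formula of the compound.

C28H44O12

mol C = 0.7686 g CO₂ ÷ 44.009 g/mol = 0.017465 mol
mol H = 2 × 0.2472 g H₂O ÷ 18.015 g/mol = 0.027444 mol
mass O = 0.3572 − (0.20977 + 0.027663) = 0.11977 g → mol O = 0.11977 ÷ 15.999 = 0.0074860 mol
Divide by the smallest (0.0074860 mol): C 2.333, H 3.666, O 1.000
Multiplying each by 3 gives whole numbers: C 7.00, H 11.00, O 3.00
Empirical formula: C7H11O3
Empirical-formula mass = 143.16 g/mol; 573 ÷ 143.16 ≈ 4, so the molecular formula is C28H44O12.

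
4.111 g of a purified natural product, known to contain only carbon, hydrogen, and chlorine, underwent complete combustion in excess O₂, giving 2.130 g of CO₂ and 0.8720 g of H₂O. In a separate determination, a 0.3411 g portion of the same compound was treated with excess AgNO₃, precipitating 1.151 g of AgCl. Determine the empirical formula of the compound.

mol C = 2.130 g CO₂ ÷ 44.009 g/mol = 0.048399 mol
mol H = 2 × 0.8720 g H₂O ÷ 18.015 g/mol = 0.096808 mol
From the AgCl data: mol Cl per gram of compound = (1.151 ÷ 143.318) ÷ 0.3411 = 0.023545 mol/g, so in the 4.111 g combustion sample mol Cl = 0.096792 mol
Divide by the smallest (0.048399 mol): C 1.000, H 2.000, Cl 2.000

CH2Cl2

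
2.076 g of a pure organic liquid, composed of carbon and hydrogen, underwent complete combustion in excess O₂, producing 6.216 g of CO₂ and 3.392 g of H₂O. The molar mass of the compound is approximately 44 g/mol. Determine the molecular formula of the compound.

mol C = 6.216 g CO₂ ÷ 44.009 g/mol = 0.14124 mol
mol H = 2 × 3.392 g H₂O ÷ 18.015 g/mol = 0.37658 mol
Divide by the smallest (0.14124 mol): C 1.000, H 2.666
Multiplying each by 3 gives whole numbers: C 3.00, H 8.00
Empirical formula: C3H8
Empirical-formula mass = 44.10 g/mol; 44 ÷ 44.10 ≈ 1, so the molecular formula is C3H8.

C3H8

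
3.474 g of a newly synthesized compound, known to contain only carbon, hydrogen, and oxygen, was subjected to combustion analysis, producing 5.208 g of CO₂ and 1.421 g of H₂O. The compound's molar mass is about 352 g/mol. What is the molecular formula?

C12H16O12

mol C = 5.208 g CO₂ ÷ 44.009 g/mol = 0.11834 mol
mol H = 2 × 1.421 g H₂O ÷ 18.015 g/mol = 0.15776 mol
mass O = 3.474 − (1.4214 + 0.15902) = 1.8936 g → mol O = 1.8936 ÷ 15.999 = 0.11836 mol
Divide by the smallest (0.11834 mol): C 1.000, H 1.333, O 1.000
Multiplying each by 3 gives whole numbers: C 3.00, H 4.00, O 3.00
Empirical formula: C3H4O3
Empirical-formula mass = 88.06 g/mol; 352 ÷ 88.06 ≈ 4, so the molecular formula is C12H16O12.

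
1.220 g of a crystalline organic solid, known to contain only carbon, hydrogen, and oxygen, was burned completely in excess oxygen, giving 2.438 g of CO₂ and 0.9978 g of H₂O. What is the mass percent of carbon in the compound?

mol C = 2.438 g CO₂ ÷ 44.009 g/mol = 0.055398 mol
mol H = 2 × 0.9978 g H₂O ÷ 18.015 g/mol = 0.11077 mol
mass O = 1.220 − (0.66538 + 0.11166) = 0.44296 g → mol O = 0.44296 ÷ 15.999 = 0.027687 mol
mass % C = 0.66538 g ÷ 1.220 g × 100%

54.54%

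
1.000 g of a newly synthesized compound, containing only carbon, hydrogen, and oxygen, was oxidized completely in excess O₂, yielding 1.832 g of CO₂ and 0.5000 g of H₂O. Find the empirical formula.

mol C = 1.832 g CO₂ ÷ 44.009 g/mol = 0.041628 mol
mol H = 2 × 0.5000 g H₂O ÷ 18.015 g/mol = 0.055509 mol
mass O = 1.000 − (0.49999 + 0.055953) = 0.44405 g → mol O = 0.44405 ÷ 15.999 = 0.027755 mol
Divide by the smallest (0.027755 mol): C 1.500, H 2.000, O 1.000
Multiplying each by 2 gives whole numbers: C 3.00, H 4.00, O 2.00

C3H4O2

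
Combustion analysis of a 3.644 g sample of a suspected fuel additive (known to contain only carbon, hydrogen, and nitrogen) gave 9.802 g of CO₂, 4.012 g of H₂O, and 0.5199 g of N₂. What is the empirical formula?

mol C = 9.802 g CO₂ ÷ 44.009 g/mol = 0.22273 mol
mol H = 2 × 4.012 g H₂O ÷ 18.015 g/mol = 0.44541 mol
mol N = 2 × 0.5199 g N₂ ÷ 28.014 g/mol = 0.037117 mol
Divide by the smallest (0.037117 mol): C 6.001, H 12.000, N 1.000

C6H12N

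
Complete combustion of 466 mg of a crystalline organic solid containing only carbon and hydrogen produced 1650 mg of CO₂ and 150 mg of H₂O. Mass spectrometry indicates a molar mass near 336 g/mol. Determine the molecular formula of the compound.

mol C = 1.65 g CO₂ ÷ 44.009 g/mol = 0.03749 mol
mol H = 2 × 0.150 g H₂O ÷ 18.015 g/mol = 0.01665 mol
Divide by the smallest (0.01665 mol): C 2.251, H 1.000
Multiplying each by 4 gives whole numbers: C 9.01, H 4.00
Empirical formula: C9H4
Empirical-formula mass = 112.13 g/mol; 336 ÷ 112.13 ≈ 3, so the molecular formula is C27H12.

C27H12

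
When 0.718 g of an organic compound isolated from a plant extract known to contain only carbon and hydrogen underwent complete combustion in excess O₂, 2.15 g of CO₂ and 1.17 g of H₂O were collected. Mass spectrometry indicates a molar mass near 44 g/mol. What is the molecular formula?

C3H8

mol C = 2.15 g CO₂ ÷ 44.009 g/mol = 0.04885 mol
mol H = 2 × 1.17 g H₂O ÷ 18.015 g/mol = 0.1299 mol
Divide by the smallest (0.04885 mol): C 1.000, H 2.659
Multiplying each by 3 gives whole numbers: C 3.00, H 7.98
Empirical formula: C3H8
Empirical-formula mass = 44.10 g/mol; 44 ÷ 44.10 ≈ 1, so the molecular formula is C3H8.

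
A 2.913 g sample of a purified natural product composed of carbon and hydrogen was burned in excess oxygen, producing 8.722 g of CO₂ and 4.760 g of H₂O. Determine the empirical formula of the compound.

mol C = 8.722 g CO₂ ÷ 44.009 g/mol = 0.19819 mol
mol H = 2 × 4.760 g H₂O ÷ 18.015 g/mol = 0.52845 mol
Divide by the smallest (0.19819 mol): C 1.000, H 2.666
Multiplying each by 3 gives whole numbers: C 3.00, H 8.00

C3H8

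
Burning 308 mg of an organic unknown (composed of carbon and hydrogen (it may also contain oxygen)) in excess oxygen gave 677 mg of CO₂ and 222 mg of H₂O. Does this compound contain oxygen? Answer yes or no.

mol C = 0.677 g CO₂ ÷ 44.009 g/mol = 0.01538 mol
mol H = 2 × 0.222 g H₂O ÷ 18.015 g/mol = 0.02465 mol
C and H account for only 0.2096 g of the 0.308 g sample; the remaining 0.09839 g must be oxygen.

yes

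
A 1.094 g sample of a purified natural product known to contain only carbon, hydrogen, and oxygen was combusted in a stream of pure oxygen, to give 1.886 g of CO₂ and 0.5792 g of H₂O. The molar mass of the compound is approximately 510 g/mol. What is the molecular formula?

C20H30O15

mol C = 1.886 g CO₂ ÷ 44.009 g/mol = 0.042855 mol
mol H = 2 × 0.5792 g H₂O ÷ 18.015 g/mol = 0.064302 mol
mass O = 1.094 − (0.51473 + 0.064816) = 0.51445 g → mol O = 0.51445 ÷ 15.999 = 0.032155 mol
Divide by the smallest (0.032155 mol): C 1.333, H 2.000, O 1.000
Multiplying each by 3 gives whole numbers: C 4.00, H 6.00, O 3.00
Empirical formula: C4H6O3
Empirical-formula mass = 102.09 g/mol; 510 ÷ 102.09 ≈ 5, so the molecular formula is C20H30O15.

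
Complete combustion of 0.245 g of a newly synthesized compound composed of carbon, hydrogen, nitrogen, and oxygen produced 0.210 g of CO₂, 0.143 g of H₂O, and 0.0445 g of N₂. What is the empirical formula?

C3H10N2O5

mol C = 0.210 g CO₂ ÷ 44.009 g/mol = 0.004772 mol
mol H = 2 × 0.143 g H₂O ÷ 18.015 g/mol = 0.01588 mol
mol N = 2 × 0.0445 g N₂ ÷ 28.014 g/mol = 0.003177 mol
mass O = 0.245 − (0.05731 + 0.01600 + 0.04450) = 0.1272 g → mol O = 0.1272 ÷ 15.999 = 0.007949 mol
Divide by the smallest (0.003177 mol): C 1.502, H 4.997, N 1.000, O 2.502
Multiplying each by 2 gives whole numbers: C 3.00, H 9.99, N 2.00, O 5.00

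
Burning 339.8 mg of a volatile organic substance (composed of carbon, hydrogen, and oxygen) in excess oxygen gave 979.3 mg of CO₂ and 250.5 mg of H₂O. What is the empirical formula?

mol C = 0.9793 g CO₂ ÷ 44.009 g/mol = 0.022252 mol
mol H = 2 × 0.2505 g H₂O ÷ 18.015 g/mol = 0.027810 mol
mass O = 0.3398 − (0.26727 + 0.028033) = 0.044495 g → mol O = 0.044495 ÷ 15.999 = 0.0027811 mol
Divide by the smallest (0.0027811 mol): C 8.001, H 10.000, O 1.000

C8H10O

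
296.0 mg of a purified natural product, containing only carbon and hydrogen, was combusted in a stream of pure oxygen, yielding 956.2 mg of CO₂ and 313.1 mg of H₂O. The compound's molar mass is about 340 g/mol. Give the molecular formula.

mol C = 0.9562 g CO₂ ÷ 44.009 g/mol = 0.021727 mol
mol H = 2 × 0.3131 g H₂O ÷ 18.015 g/mol = 0.034760 mol
Divide by the smallest (0.021727 mol): C 1.000, H 1.600
Multiplying each by 5 gives whole numbers: C 5.00, H 8.00
Empirical formula: C5H8
Empirical-formula mass = 68.12 g/mol; 340 ÷ 68.12 ≈ 5, so the molecular formula is C25H40.

C25H40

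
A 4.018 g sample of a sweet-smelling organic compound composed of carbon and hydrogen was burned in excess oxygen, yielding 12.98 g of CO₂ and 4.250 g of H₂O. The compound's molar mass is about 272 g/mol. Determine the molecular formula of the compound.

mol C = 12.98 g CO₂ ÷ 44.009 g/mol = 0.29494 mol
mol H = 2 × 4.250 g H₂O ÷ 18.015 g/mol = 0.47183 mol
Divide by the smallest (0.29494 mol): C 1.000, H 1.600
Multiplying each by 5 gives whole numbers: C 5.00, H 8.00
Empirical formula: C5H8
Empirical-formula mass = 68.12 g/mol; 272 ÷ 68.12 ≈ 4, so the molecular formula is C20H32.

C20H32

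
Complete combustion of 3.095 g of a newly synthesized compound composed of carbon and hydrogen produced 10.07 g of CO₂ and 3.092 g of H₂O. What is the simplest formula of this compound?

mol C = 10.07 g CO₂ ÷ 44.009 g/mol = 0.22882 mol
mol H = 2 × 3.092 g H₂O ÷ 18.015 g/mol = 0.34327 mol
Divide by the smallest (0.22882 mol): C 1.000, H 1.500
Multiplying each by 2 gives whole numbers: C 2.00, H 3.00

C2H3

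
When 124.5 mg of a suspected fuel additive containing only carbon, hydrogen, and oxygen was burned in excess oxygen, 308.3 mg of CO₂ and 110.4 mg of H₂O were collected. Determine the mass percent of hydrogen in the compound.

mol C = 0.3083 g CO₂ ÷ 44.009 g/mol = 0.0070054 mol
mol H = 2 × 0.1104 g H₂O ÷ 18.015 g/mol = 0.012256 mol
mass O = 0.1245 − (0.084142 + 0.012355) = 0.028004 g → mol O = 0.028004 ÷ 15.999 = 0.0017503 mol
mass % H = 0.012355 g ÷ 0.1245 g × 100%

9.92%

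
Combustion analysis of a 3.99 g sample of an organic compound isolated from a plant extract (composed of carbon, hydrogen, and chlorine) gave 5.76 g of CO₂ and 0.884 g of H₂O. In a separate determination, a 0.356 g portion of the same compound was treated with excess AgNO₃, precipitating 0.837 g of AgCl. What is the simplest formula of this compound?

C4H3Cl2

mol C = 5.76 g CO₂ ÷ 44.009 g/mol = 0.1309 mol
mol H = 2 × 0.884 g H₂O ÷ 18.015 g/mol = 0.09814 mol
From the AgCl data: mol Cl per gram of compound = (0.837 ÷ 143.318) ÷ 0.356 = 0.01640 mol/g, so in the 3.99 g combustion sample mol Cl = 0.06546 mol
Divide by the smallest (0.06546 mol): C 2.000, H 1.499, Cl 1.000
Multiplying each by 2 gives whole numbers: C 4.00, H 3.00, Cl 2.00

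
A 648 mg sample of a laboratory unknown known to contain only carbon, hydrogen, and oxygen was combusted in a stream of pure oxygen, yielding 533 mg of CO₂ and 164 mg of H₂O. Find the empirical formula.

C2H3O5

mol C = 0.533 g CO₂ ÷ 44.009 g/mol = 0.01211 mol
mol H = 2 × 0.164 g H₂O ÷ 18.015 g/mol = 0.01821 mol
mass O = 0.648 − (0.1455 + 0.01835) = 0.4842 g → mol O = 0.4842 ÷ 15.999 = 0.03026 mol
Divide by the smallest (0.01211 mol): C 1.000, H 1.503, O 2.499
Multiplying each by 2 gives whole numbers: C 2.00, H 3.01, O 5.00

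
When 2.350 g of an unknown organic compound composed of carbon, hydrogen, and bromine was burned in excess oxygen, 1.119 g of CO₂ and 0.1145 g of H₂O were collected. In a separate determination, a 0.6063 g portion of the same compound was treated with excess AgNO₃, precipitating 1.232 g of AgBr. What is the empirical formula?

mol C = 1.119 g CO₂ ÷ 44.009 g/mol = 0.025427 mol
mol H = 2 × 0.1145 g H₂O ÷ 18.015 g/mol = 0.012712 mol
From the AgBr data: mol Br per gram of compound = (1.232 ÷ 187.772) ÷ 0.6063 = 0.010822 mol/g, so in the 2.350 g combustion sample mol Br = 0.025431 mol
Divide by the smallest (0.012712 mol): C 2.000, H 1.000, Br 2.001

C2HBr2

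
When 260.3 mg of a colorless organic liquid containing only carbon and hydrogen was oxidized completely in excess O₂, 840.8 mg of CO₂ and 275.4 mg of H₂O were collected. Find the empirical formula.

mol C = 0.8408 g CO₂ ÷ 44.009 g/mol = 0.019105 mol
mol H = 2 × 0.2754 g H₂O ÷ 18.015 g/mol = 0.030575 mol
Divide by the smallest (0.019105 mol): C 1.000, H 1.600
Multiplying each by 5 gives whole numbers: C 5.00, H 8.00

C5H8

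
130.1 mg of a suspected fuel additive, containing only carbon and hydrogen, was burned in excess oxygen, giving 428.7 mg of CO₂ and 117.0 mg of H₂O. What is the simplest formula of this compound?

mol C = 0.4287 g CO₂ ÷ 44.009 g/mol = 0.0097412 mol
mol H = 2 × 0.1170 g H₂O ÷ 18.015 g/mol = 0.012989 mol
Divide by the smallest (0.0097412 mol): C 1.000, H 1.333
Multiplying each by 3 gives whole numbers: C 3.00, H 4.00

C3H4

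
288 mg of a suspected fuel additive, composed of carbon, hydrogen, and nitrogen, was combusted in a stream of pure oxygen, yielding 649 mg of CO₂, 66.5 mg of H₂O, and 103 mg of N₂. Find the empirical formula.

C2HN

mol C = 0.649 g CO₂ ÷ 44.009 g/mol = 0.01475 mol
mol H = 2 × 0.0665 g H₂O ÷ 18.015 g/mol = 0.007383 mol
mol N = 2 × 0.103 g N₂ ÷ 28.014 g/mol = 0.007353 mol
Divide by the smallest (0.007353 mol): C 2.005, H 1.004, N 1.000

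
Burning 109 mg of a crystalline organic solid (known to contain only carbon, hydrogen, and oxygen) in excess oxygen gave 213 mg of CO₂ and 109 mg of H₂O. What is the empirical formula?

mol C = 0.213 g CO₂ ÷ 44.009 g/mol = 0.004840 mol
mol H = 2 × 0.109 g H₂O ÷ 18.015 g/mol = 0.01210 mol
mass O = 0.109 − (0.05813 + 0.01220) = 0.03867 g → mol O = 0.03867 ÷ 15.999 = 0.002417 mol
Divide by the smallest (0.002417 mol): C 2.002, H 5.007, O 1.000

C2H5O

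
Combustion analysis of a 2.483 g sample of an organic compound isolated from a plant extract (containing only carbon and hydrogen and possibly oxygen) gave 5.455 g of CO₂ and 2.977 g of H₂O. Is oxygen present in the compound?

mol C = 5.455 g CO₂ ÷ 44.009 g/mol = 0.12395 mol
mol H = 2 × 2.977 g H₂O ÷ 18.015 g/mol = 0.33050 mol
C and H account for only 1.8219 g of the 2.483 g sample; the remaining 0.66107 g must be oxygen.

yes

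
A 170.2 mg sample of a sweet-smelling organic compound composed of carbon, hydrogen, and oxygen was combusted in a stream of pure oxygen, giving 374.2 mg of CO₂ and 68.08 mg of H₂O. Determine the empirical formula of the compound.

mol C = 0.3742 g CO₂ ÷ 44.009 g/mol = 0.0085028 mol
mol H = 2 × 0.06808 g H₂O ÷ 18.015 g/mol = 0.0075581 mol
mass O = 0.1702 − (0.10213 + 0.0076186) = 0.060454 g → mol O = 0.060454 ÷ 15.999 = 0.0037786 mol
Divide by the smallest (0.0037786 mol): C 2.250, H 2.000, O 1.000
Multiplying each by 4 gives whole numbers: C 9.00, H 8.00, O 4.00

C9H8O4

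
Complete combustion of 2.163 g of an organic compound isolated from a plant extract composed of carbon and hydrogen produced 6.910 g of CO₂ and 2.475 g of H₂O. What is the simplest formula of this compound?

mol C = 6.910 g CO₂ ÷ 44.009 g/mol = 0.15701 mol
mol H = 2 × 2.475 g H₂O ÷ 18.015 g/mol = 0.27477 mol
Divide by the smallest (0.15701 mol): C 1.000, H 1.750
Multiplying each by 4 gives whole numbers: C 4.00, H 7.00

C4H7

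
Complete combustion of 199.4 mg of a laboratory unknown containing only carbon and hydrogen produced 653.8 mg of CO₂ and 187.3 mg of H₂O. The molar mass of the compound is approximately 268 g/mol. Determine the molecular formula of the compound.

mol C = 0.6538 g CO₂ ÷ 44.009 g/mol = 0.014856 mol
mol H = 2 × 0.1873 g H₂O ÷ 18.015 g/mol = 0.020794 mol
Divide by the smallest (0.014856 mol): C 1.000, H 1.400
Multiplying each by 5 gives whole numbers: C 5.00, H 7.00
Empirical formula: C5H7
Empirical-formula mass = 67.11 g/mol; 268 ÷ 67.11 ≈ 4, so the molecular formula is C20H28.

C20H28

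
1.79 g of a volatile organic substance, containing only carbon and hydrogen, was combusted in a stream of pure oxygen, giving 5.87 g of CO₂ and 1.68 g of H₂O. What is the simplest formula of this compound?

C5H7

mol C = 5.87 g CO₂ ÷ 44.009 g/mol = 0.1334 mol
mol H = 2 × 1.68 g H₂O ÷ 18.015 g/mol = 0.1865 mol
Divide by the smallest (0.1334 mol): C 1.000, H 1.398
Multiplying each by 5 gives whole numbers: C 5.00, H 6.99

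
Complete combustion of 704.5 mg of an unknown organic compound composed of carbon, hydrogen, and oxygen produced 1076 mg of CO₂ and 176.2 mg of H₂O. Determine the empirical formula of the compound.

mol C = 1.076 g CO₂ ÷ 44.009 g/mol = 0.024450 mol
mol H = 2 × 0.1762 g H₂O ÷ 18.015 g/mol = 0.019561 mol
mass O = 0.7045 − (0.29366 + 0.019718) = 0.39112 g → mol O = 0.39112 ÷ 15.999 = 0.024446 mol
Divide by the smallest (0.019561 mol): C 1.250, H 1.000, O 1.250
Multiplying each by 4 gives whole numbers: C 5.00, H 4.00, O 5.00

C5H4O5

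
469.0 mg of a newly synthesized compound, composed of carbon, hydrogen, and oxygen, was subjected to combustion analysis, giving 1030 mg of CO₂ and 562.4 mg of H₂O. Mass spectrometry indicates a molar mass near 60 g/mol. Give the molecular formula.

C3H8O

mol C = 1.030 g CO₂ ÷ 44.009 g/mol = 0.023404 mol
mol H = 2 × 0.5624 g H₂O ÷ 18.015 g/mol = 0.062437 mol
mass O = 0.4690 − (0.28111 + 0.062936) = 0.12495 g → mol O = 0.12495 ÷ 15.999 = 0.0078101 mol
Divide by the smallest (0.0078101 mol): C 2.997, H 7.994, O 1.000
Empirical formula: C3H8O
Empirical-formula mass = 60.10 g/mol; 60 ÷ 60.10 ≈ 1, so the molecular formula is C3H8O.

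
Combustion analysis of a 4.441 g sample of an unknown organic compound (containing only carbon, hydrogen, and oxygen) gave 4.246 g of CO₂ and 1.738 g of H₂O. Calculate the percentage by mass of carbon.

26.09%

mol C = 4.246 g CO₂ ÷ 44.009 g/mol = 0.096480 mol
mol H = 2 × 1.738 g H₂O ÷ 18.015 g/mol = 0.19295 mol
mass O = 4.441 − (1.1588 + 0.19449) = 3.0877 g → mol O = 3.0877 ÷ 15.999 = 0.19299 mol
mass % C = 1.1588 g ÷ 4.441 g × 100%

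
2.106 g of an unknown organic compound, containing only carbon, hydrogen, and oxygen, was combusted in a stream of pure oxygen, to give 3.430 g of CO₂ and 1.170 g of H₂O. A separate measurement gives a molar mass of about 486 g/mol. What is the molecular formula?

mol C = 3.430 g CO₂ ÷ 44.009 g/mol = 0.077939 mol
mol H = 2 × 1.170 g H₂O ÷ 18.015 g/mol = 0.12989 mol
mass O = 2.106 − (0.93612 + 0.13093) = 1.0389 g → mol O = 1.0389 ÷ 15.999 = 0.064938 mol
Divide by the smallest (0.064938 mol): C 1.200, H 2.000, O 1.000
Multiplying each by 5 gives whole numbers: C 6.00, H 10.00, O 5.00
Empirical formula: C6H10O5
Empirical-formula mass = 162.14 g/mol; 486 ÷ 162.14 ≈ 3, so the molecular formula is C18H30O15.

C18H30O15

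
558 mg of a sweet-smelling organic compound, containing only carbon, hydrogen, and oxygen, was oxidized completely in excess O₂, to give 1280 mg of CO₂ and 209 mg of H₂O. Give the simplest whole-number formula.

C5H4O2

mol C = 1.28 g CO₂ ÷ 44.009 g/mol = 0.02908 mol
mol H = 2 × 0.209 g H₂O ÷ 18.015 g/mol = 0.02320 mol
mass O = 0.558 − (0.3493 + 0.02339) = 0.1853 g → mol O = 0.1853 ÷ 15.999 = 0.01158 mol
Divide by the smallest (0.01158 mol): C 2.512, H 2.004, O 1.000
Multiplying each by 2 gives whole numbers: C 5.02, H 4.01, O 2.00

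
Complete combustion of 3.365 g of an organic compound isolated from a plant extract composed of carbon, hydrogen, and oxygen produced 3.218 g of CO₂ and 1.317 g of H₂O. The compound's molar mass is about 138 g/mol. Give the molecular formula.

mol C = 3.218 g CO₂ ÷ 44.009 g/mol = 0.073121 mol
mol H = 2 × 1.317 g H₂O ÷ 18.015 g/mol = 0.14621 mol
mass O = 3.365 − (0.87826 + 0.14738) = 2.3394 g → mol O = 2.3394 ÷ 15.999 = 0.14622 mol
Divide by the smallest (0.073121 mol): C 1.000, H 2.000, O 2.000
Empirical formula: CH2O2
Empirical-formula mass = 46.02 g/mol; 138 ÷ 46.02 ≈ 3, so the molecular formula is C3H6O6.

C3H6O6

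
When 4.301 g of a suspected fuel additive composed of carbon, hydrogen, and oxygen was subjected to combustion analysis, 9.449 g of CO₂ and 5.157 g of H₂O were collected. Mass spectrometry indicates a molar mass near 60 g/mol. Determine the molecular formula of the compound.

mol C = 9.449 g CO₂ ÷ 44.009 g/mol = 0.21471 mol
mol H = 2 × 5.157 g H₂O ÷ 18.015 g/mol = 0.57252 mol
mass O = 4.301 − (2.5788 + 0.57710) = 1.1451 g → mol O = 1.1451 ÷ 15.999 = 0.071571 mol
Divide by the smallest (0.071571 mol): C 3.000, H 7.999, O 1.000
Empirical formula: C3H8O
Empirical-formula mass = 60.10 g/mol; 60 ÷ 60.10 ≈ 1, so the molecular formula is C3H8O.

C3H8O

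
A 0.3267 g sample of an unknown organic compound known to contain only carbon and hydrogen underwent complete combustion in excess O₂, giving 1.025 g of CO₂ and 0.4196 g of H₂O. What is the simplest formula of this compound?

CH2

mol C = 1.025 g CO₂ ÷ 44.009 g/mol = 0.023291 mol
mol H = 2 × 0.4196 g H₂O ÷ 18.015 g/mol = 0.046583 mol
Divide by the smallest (0.023291 mol): C 1.000, H 2.000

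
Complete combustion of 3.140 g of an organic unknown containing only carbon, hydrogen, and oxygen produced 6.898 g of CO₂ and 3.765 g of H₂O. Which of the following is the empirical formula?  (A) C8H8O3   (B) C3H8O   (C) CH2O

mol C = 6.898 g CO₂ ÷ 44.009 g/mol = 0.15674 mol
mol H = 2 × 3.765 g H₂O ÷ 18.015 g/mol = 0.41799 mol
mass O = 3.140 − (1.8826 + 0.42133) = 0.83606 g → mol O = 0.83606 ÷ 15.999 = 0.052257 mol
Divide by the smallest (0.052257 mol): C 2.999, H 7.999, O 1.000

(B) C3H8O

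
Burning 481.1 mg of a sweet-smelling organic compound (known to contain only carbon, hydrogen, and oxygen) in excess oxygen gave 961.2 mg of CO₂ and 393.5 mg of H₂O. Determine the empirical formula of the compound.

mol C = 0.9612 g CO₂ ÷ 44.009 g/mol = 0.021841 mol
mol H = 2 × 0.3935 g H₂O ÷ 18.015 g/mol = 0.043686 mol
mass O = 0.4811 − (0.26233 + 0.044035) = 0.17473 g → mol O = 0.17473 ÷ 15.999 = 0.010921 mol
Divide by the smallest (0.010921 mol): C 2.000, H 4.000, O 1.000

C2H4O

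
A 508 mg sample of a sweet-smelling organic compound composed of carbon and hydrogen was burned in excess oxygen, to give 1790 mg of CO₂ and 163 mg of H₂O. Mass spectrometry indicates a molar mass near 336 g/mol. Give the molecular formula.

C27H12

mol C = 1.79 g CO₂ ÷ 44.009 g/mol = 0.04067 mol
mol H = 2 × 0.163 g H₂O ÷ 18.015 g/mol = 0.01810 mol
Divide by the smallest (0.01810 mol): C 2.248, H 1.000
Multiplying each by 4 gives whole numbers: C 8.99, H 4.00
Empirical formula: C9H4
Empirical-formula mass = 112.13 g/mol; 336 ÷ 112.13 ≈ 3, so the molecular formula is C27H12.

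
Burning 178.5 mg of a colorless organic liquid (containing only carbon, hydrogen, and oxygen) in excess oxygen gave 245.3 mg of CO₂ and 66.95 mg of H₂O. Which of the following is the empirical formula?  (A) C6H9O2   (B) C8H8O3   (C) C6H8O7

mol C = 0.2453 g CO₂ ÷ 44.009 g/mol = 0.0055739 mol
mol H = 2 × 0.06695 g H₂O ÷ 18.015 g/mol = 0.0074327 mol
mass O = 0.1785 − (0.066948 + 0.0074922) = 0.10406 g → mol O = 0.10406 ÷ 15.999 = 0.0065042 mol
Divide by the smallest (0.0055739 mol): C 1.000, H 1.333, O 1.167
Multiplying each by 6 gives whole numbers: C 6.00, H 8.00, O 7.00

(C) C6H8O7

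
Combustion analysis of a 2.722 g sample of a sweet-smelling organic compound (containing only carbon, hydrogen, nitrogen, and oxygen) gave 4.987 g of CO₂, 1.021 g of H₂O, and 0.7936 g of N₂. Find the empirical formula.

mol C = 4.987 g CO₂ ÷ 44.009 g/mol = 0.11332 mol
mol H = 2 × 1.021 g H₂O ÷ 18.015 g/mol = 0.11335 mol
mol N = 2 × 0.7936 g N₂ ÷ 28.014 g/mol = 0.056657 mol
mass O = 2.722 − (1.3611 + 0.11426 + 0.79360) = 0.45308 g → mol O = 0.45308 ÷ 15.999 = 0.028320 mol
Divide by the smallest (0.028320 mol): C 4.001, H 4.003, N 2.001, O 1.000

C4H4N2O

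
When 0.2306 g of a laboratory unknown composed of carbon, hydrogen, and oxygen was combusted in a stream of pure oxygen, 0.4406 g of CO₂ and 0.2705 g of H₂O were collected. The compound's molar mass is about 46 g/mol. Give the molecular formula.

mol C = 0.4406 g CO₂ ÷ 44.009 g/mol = 0.010012 mol
mol H = 2 × 0.2705 g H₂O ÷ 18.015 g/mol = 0.030031 mol
mass O = 0.2306 − (0.12025 + 0.030271) = 0.080080 g → mol O = 0.080080 ÷ 15.999 = 0.0050053 mol
Divide by the smallest (0.0050053 mol): C 2.000, H 6.000, O 1.000
Empirical formula: C2H6O
Empirical-formula mass = 46.07 g/mol; 46 ÷ 46.07 ≈ 1, so the molecular formula is C2H6O.

C2H6O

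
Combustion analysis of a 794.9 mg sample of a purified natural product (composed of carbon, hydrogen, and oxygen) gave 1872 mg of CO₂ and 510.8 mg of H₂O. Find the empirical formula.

mol C = 1.872 g CO₂ ÷ 44.009 g/mol = 0.042537 mol
mol H = 2 × 0.5108 g H₂O ÷ 18.015 g/mol = 0.056708 mol
mass O = 0.7949 − (0.51091 + 0.057162) = 0.22683 g → mol O = 0.22683 ÷ 15.999 = 0.014178 mol
Divide by the smallest (0.014178 mol): C 3.000, H 4.000, O 1.000

C3H4O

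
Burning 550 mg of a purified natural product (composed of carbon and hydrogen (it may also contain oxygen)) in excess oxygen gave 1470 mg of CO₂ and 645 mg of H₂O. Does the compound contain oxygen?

mol C = 1.47 g CO₂ ÷ 44.009 g/mol = 0.03340 mol
mol H = 2 × 0.645 g H₂O ÷ 18.015 g/mol = 0.07161 mol
C and H account for only 0.4734 g of the 0.550 g sample; the remaining 0.07663 g must be oxygen.

yes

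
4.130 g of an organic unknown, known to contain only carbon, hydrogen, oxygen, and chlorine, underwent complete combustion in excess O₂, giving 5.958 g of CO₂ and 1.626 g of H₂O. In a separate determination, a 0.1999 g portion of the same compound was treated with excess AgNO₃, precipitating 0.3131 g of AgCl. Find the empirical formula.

C3H4ClO

mol C = 5.958 g CO₂ ÷ 44.009 g/mol = 0.13538 mol
mol H = 2 × 1.626 g H₂O ÷ 18.015 g/mol = 0.18052 mol
From the AgCl data: mol Cl per gram of compound = (0.3131 ÷ 143.318) ÷ 0.1999 = 0.010929 mol/g, so in the 4.130 g combustion sample mol Cl = 0.045136 mol
mass O = 4.130 − (1.6261 + 0.18196 + 1.6001) = 0.72192 g → mol O = 0.72192 ÷ 15.999 = 0.045123 mol
Divide by the smallest (0.045123 mol): C 3.000, H 4.001, Cl 1.000, O 1.000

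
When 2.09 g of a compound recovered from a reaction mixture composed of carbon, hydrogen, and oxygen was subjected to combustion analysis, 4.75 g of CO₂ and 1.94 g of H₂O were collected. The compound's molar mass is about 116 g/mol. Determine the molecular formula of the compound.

C6H12O2

mol C = 4.75 g CO₂ ÷ 44.009 g/mol = 0.1079 mol
mol H = 2 × 1.94 g H₂O ÷ 18.015 g/mol = 0.2154 mol
mass O = 2.09 − (1.296 + 0.2171) = 0.5765 g → mol O = 0.5765 ÷ 15.999 = 0.03604 mol
Divide by the smallest (0.03604 mol): C 2.995, H 5.977, O 1.000
Empirical formula: C3H6O
Empirical-formula mass = 58.08 g/mol; 116 ÷ 58.08 ≈ 2, so the molecular formula is C6H12O2.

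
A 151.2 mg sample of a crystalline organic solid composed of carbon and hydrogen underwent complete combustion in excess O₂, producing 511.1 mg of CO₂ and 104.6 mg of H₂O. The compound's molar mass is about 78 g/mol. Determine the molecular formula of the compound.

C6H6

mol C = 0.5111 g CO₂ ÷ 44.009 g/mol = 0.011614 mol
mol H = 2 × 0.1046 g H₂O ÷ 18.015 g/mol = 0.011613 mol
Divide by the smallest (0.011613 mol): C 1.000, H 1.000
Empirical formula: CH
Empirical-formula mass = 13.02 g/mol; 78 ÷ 13.02 ≈ 6, so the molecular formula is C6H6.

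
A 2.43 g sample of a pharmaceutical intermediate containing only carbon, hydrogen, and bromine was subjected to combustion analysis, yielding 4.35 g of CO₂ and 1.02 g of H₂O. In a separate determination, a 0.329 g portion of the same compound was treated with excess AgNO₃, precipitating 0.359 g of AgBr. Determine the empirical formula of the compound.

C7H8Br

mol C = 4.35 g CO₂ ÷ 44.009 g/mol = 0.09884 mol
mol H = 2 × 1.02 g H₂O ÷ 18.015 g/mol = 0.1132 mol
From the AgBr data: mol Br per gram of compound = (0.359 ÷ 187.772) ÷ 0.329 = 0.005811 mol/g, so in the 2.43 g combustion sample mol Br = 0.01412 mol
Divide by the smallest (0.01412 mol): C 7.000, H 8.019, Br 1.000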